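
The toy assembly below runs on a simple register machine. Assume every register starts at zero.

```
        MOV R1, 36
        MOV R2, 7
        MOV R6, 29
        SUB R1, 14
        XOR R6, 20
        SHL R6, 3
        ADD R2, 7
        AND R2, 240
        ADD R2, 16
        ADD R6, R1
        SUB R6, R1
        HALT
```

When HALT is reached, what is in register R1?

22

R1=36
R2=7
R6=29
R1=36-14=22
R6=29^20=9
R6=9<<3=72
R2=7+7=14
R2=14&240=0
R2=0+16=16
R6=72+22=94
R6=94-22=72
halt.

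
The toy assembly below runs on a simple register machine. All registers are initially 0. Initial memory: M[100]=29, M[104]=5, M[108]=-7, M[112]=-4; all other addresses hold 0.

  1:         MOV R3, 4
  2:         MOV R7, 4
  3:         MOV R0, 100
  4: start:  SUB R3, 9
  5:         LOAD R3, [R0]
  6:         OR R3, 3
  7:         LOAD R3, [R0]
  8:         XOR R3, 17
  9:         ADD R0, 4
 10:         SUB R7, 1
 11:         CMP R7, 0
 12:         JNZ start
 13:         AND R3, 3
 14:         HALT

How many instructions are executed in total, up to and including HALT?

MOV R3, 4 → R3=4
MOV R7, 4 → R7=4
MOV R0, 100 → R0=100
SUB R3, 9 → R3=4-9=-5
LOAD R3, [R0] → R3=M[100]=29
OR R3, 3 → R3=29|3=31
LOAD R3, [R0] → R3=M[100]=29
XOR R3, 17 → R3=29^17=12
ADD R0, 4 → R0=100+4=104
SUB R7, 1 → R7=4-1=3
CMP R7, 0  (cmp 3,0)
JNZ start: taken
SUB R3, 9 → R3=12-9=3
LOAD R3, [R0] → R3=M[104]=5
OR R3, 3 → R3=5|3=7
LOAD R3, [R0] → R3=M[104]=5
XOR R3, 17 → R3=5^17=20
ADD R0, 4 → R0=104+4=108
SUB R7, 1 → R7=3-1=2
CMP R7, 0  (cmp 2,0)
JNZ start: taken
SUB R3, 9 → R3=20-9=11
LOAD R3, [R0] → R3=M[108]=-7
OR R3, 3 → R3=(-7)|3=-5
LOAD R3, [R0] → R3=M[108]=-7
XOR R3, 17 → R3=(-7)^17=-24
ADD R0, 4 → R0=108+4=112
SUB R7, 1 → R7=2-1=1
CMP R7, 0  (cmp 1,0)
JNZ start: taken
SUB R3, 9 → R3=(-24)-9=-33
LOAD R3, [R0] → R3=M[112]=-4
OR R3, 3 → R3=(-4)|3=-1
LOAD R3, [R0] → R3=M[112]=-4
XOR R3, 17 → R3=(-4)^17=-19
ADD R0, 4 → R0=112+4=116
SUB R7, 1 → R7=1-1=0
CMP R7, 0  (cmp 0,0)
JNZ start: not taken
AND R3, 3 → R3=(-19)&3=1
halt.
Total executed instructions: 41.

41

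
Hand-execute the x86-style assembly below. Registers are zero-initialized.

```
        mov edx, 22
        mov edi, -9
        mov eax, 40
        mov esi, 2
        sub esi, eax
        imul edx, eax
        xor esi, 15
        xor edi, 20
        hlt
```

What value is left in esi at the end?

-43

edx=22
edi=-9
eax=40
esi=2
esi=2-40=-38
edx=22*40=880
esi=(-38)^15=-43
edi=(-9)^20=-29
halt.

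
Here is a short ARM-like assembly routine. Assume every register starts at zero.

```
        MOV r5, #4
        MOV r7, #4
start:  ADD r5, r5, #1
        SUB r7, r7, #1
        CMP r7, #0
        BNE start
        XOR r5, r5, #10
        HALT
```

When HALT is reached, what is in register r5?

2

r5=4
r7=4
r5=4+1=5
r7=4-1=3
CMP r7, #0  (cmp 3,0)
BNE start: taken
r5=5+1=6
r7=3-1=2
CMP r7, #0  (cmp 2,0)
BNE start: taken
r5=6+1=7
r7=2-1=1
CMP r7, #0  (cmp 1,0)
BNE start: taken
r5=7+1=8
r7=1-1=0
CMP r7, #0  (cmp 0,0)
BNE start: not taken
r5=8^10=2
halt.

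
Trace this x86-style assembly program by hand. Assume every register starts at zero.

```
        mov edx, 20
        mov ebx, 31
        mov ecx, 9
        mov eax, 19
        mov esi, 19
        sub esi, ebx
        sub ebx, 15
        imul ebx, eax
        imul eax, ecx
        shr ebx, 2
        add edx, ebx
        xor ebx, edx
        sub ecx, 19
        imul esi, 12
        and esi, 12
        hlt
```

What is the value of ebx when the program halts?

44

edx=20
ebx=31
ecx=9
eax=19
esi=19
esi=19-31=-12
ebx=31-15=16
ebx=16*19=304
eax=19*9=171
ebx=304>>2=76
edx=20+76=96
ebx=76^96=44
ecx=9-19=-10
esi=(-12)*12=-144
esi=(-144)&12=0
halt.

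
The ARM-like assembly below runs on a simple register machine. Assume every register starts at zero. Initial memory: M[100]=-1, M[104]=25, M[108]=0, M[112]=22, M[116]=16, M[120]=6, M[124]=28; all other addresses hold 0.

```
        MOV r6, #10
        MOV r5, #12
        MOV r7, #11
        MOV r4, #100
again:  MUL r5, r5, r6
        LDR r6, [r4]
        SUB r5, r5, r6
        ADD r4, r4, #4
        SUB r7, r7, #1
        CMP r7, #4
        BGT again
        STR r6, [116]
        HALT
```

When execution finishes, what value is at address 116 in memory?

28

r6=10
r5=12
r7=11
r4=100
r5=12*10=120
r6=M[100]=-1
r5=120-(-1)=121
r4=100+4=104
r7=11-1=10
CMP r7, #4  (cmp 10,4)
BGT again: taken
r5=121*(-1)=-121
r6=M[104]=25
r5=(-121)-25=-146
r4=104+4=108
r7=10-1=9
CMP r7, #4  (cmp 9,4)
BGT again: taken
r5=(-146)*25=-3650
r6=M[108]=0
r5=(-3650)-0=-3650
r4=108+4=112
r7=9-1=8
CMP r7, #4  (cmp 8,4)
BGT again: taken
r5=(-3650)*0=0
r6=M[112]=22
r5=0-22=-22
r4=112+4=116
r7=8-1=7
CMP r7, #4  (cmp 7,4)
BGT again: taken
r5=(-22)*22=-484
r6=M[116]=16
r5=(-484)-16=-500
r4=116+4=120
r7=7-1=6
CMP r7, #4  (cmp 6,4)
BGT again: taken
r5=(-500)*16=-8000
r6=M[120]=6
r5=(-8000)-6=-8006
r4=120+4=124
r7=6-1=5
CMP r7, #4  (cmp 5,4)
BGT again: taken
r5=(-8006)*6=-48036
r6=M[124]=28
r5=(-48036)-28=-48064
r4=124+4=128
r7=5-1=4
CMP r7, #4  (cmp 4,4)
BGT again: not taken
STR r6, [116] → M[116]=28
halt.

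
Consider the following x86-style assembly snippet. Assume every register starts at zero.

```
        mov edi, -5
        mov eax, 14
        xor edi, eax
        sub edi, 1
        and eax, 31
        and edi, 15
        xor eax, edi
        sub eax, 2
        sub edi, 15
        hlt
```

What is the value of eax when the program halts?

after mov edi, -5: edi=-5
after mov eax, 14: eax=14
after xor edi, eax: edi=(-5)^14=-11
after sub edi, 1: edi=(-11)-1=-12
after and eax, 31: eax=14&31=14
after and edi, 15: edi=(-12)&15=4
after xor eax, edi: eax=14^4=10
after sub eax, 2: eax=10-2=8
after sub edi, 15: edi=4-15=-11
halt.

8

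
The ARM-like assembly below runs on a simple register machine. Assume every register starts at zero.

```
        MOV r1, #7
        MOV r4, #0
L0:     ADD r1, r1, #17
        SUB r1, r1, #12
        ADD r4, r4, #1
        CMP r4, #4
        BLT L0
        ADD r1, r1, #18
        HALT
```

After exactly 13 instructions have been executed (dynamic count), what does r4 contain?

2

MOV r1, #7 → r1=7
MOV r4, #0 → r4=0
ADD r1, r1, #17 → r1=7+17=24
SUB r1, r1, #12 → r1=24-12=12
ADD r4, r4, #1 → r4=0+1=1
CMP r4, #4  (cmp 1,4)
BLT L0: taken
ADD r1, r1, #17 → r1=12+17=29
SUB r1, r1, #12 → r1=29-12=17
ADD r4, r4, #1 → r4=1+1=2
CMP r4, #4  (cmp 2,4)
BLT L0: taken
ADD r1, r1, #17 → r1=17+17=34
After step 13: r4 = 2.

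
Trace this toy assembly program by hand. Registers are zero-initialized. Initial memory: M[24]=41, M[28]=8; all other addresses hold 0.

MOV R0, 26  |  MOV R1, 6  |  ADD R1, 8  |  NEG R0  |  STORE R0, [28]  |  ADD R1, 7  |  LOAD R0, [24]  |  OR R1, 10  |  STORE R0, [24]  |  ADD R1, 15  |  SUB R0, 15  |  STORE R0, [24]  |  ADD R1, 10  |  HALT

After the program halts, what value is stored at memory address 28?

-26

after MOV R0, 26: R0=26
after MOV R1, 6: R1=6
after ADD R1, 8: R1=6+8=14
after NEG R0: R0=-(26)=-26
STORE R0, [28] → M[28]=-26
after ADD R1, 7: R1=14+7=21
after LOAD R0, [24]: R0=M[24]=41
after OR R1, 10: R1=21|10=31
STORE R0, [24] → M[24]=41
after ADD R1, 15: R1=31+15=46
after SUB R0, 15: R0=41-15=26
STORE R0, [24] → M[24]=26
after ADD R1, 10: R1=46+10=56
halt.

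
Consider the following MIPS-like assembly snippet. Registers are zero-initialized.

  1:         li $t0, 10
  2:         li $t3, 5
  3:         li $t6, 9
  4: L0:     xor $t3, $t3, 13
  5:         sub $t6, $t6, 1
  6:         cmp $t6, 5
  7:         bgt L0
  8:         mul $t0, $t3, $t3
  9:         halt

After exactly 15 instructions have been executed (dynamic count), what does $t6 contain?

after li $t0, 10: $t0=10
after li $t3, 5: $t3=5
after li $t6, 9: $t6=9
after xor $t3, $t3, 13: $t3=5^13=8
after sub $t6, $t6, 1: $t6=9-1=8
cmp $t6, 5  (cmp 8,5)
bgt L0: taken
after xor $t3, $t3, 13: $t3=8^13=5
after sub $t6, $t6, 1: $t6=8-1=7
cmp $t6, 5  (cmp 7,5)
bgt L0: taken
after xor $t3, $t3, 13: $t3=5^13=8
after sub $t6, $t6, 1: $t6=7-1=6
cmp $t6, 5  (cmp 6,5)
bgt L0: taken
After step 15: $t6 = 6.

6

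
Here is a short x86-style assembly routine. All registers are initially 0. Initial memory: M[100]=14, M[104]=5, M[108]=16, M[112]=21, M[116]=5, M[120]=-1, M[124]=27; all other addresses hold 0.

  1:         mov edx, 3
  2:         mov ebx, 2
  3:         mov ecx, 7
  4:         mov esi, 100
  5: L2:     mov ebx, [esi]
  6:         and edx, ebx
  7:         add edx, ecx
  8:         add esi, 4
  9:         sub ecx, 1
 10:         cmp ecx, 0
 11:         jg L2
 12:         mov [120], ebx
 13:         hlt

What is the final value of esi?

edx=3
ebx=2
ecx=7
esi=100
ebx=M[100]=14
edx=3&14=2
edx=2+7=9
esi=100+4=104
ecx=7-1=6
cmp ecx, 0  (cmp 6,0)
jg L2: taken
ebx=M[104]=5
edx=9&5=1
edx=1+6=7
esi=104+4=108
ecx=6-1=5
cmp ecx, 0  (cmp 5,0)
jg L2: taken
ebx=M[108]=16
edx=7&16=0
edx=0+5=5
esi=108+4=112
ecx=5-1=4
cmp ecx, 0  (cmp 4,0)
jg L2: taken
ebx=M[112]=21
edx=5&21=5
edx=5+4=9
esi=112+4=116
ecx=4-1=3
cmp ecx, 0  (cmp 3,0)
jg L2: taken
ebx=M[116]=5
edx=9&5=1
edx=1+3=4
esi=116+4=120
ecx=3-1=2
cmp ecx, 0  (cmp 2,0)
jg L2: taken
ebx=M[120]=-1
edx=4&(-1)=4
edx=4+2=6
esi=120+4=124
ecx=2-1=1
cmp ecx, 0  (cmp 1,0)
jg L2: taken
ebx=M[124]=27
edx=6&27=2
edx=2+1=3
esi=124+4=128
ecx=1-1=0
cmp ecx, 0  (cmp 0,0)
jg L2: not taken
mov [120], ebx → M[120]=27
halt.

128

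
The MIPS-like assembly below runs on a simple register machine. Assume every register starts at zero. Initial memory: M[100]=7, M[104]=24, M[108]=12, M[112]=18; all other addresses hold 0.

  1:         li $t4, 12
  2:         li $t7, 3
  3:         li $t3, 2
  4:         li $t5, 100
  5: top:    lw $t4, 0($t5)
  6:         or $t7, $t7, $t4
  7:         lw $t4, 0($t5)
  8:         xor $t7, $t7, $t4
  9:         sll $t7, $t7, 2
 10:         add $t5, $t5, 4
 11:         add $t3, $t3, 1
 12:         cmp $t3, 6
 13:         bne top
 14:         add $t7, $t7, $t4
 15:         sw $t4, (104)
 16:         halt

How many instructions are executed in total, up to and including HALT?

43

after li $t4, 12: $t4=12
after li $t7, 3: $t7=3
after li $t3, 2: $t3=2
after li $t5, 100: $t5=100
after lw $t4, 0($t5): $t4=M[100]=7
after or $t7, $t7, $t4: $t7=3|7=7
after lw $t4, 0($t5): $t4=M[100]=7
after xor $t7, $t7, $t4: $t7=7^7=0
after sll $t7, $t7, 2: $t7=0<<2=0
after add $t5, $t5, 4: $t5=100+4=104
after add $t3, $t3, 1: $t3=2+1=3
cmp $t3, 6  (cmp 3,6)
bne top: taken
after lw $t4, 0($t5): $t4=M[104]=24
after or $t7, $t7, $t4: $t7=0|24=24
after lw $t4, 0($t5): $t4=M[104]=24
after xor $t7, $t7, $t4: $t7=24^24=0
after sll $t7, $t7, 2: $t7=0<<2=0
after add $t5, $t5, 4: $t5=104+4=108
after add $t3, $t3, 1: $t3=3+1=4
cmp $t3, 6  (cmp 4,6)
bne top: taken
after lw $t4, 0($t5): $t4=M[108]=12
after or $t7, $t7, $t4: $t7=0|12=12
after lw $t4, 0($t5): $t4=M[108]=12
after xor $t7, $t7, $t4: $t7=12^12=0
after sll $t7, $t7, 2: $t7=0<<2=0
after add $t5, $t5, 4: $t5=108+4=112
after add $t3, $t3, 1: $t3=4+1=5
cmp $t3, 6  (cmp 5,6)
bne top: taken
after lw $t4, 0($t5): $t4=M[112]=18
after or $t7, $t7, $t4: $t7=0|18=18
after lw $t4, 0($t5): $t4=M[112]=18
after xor $t7, $t7, $t4: $t7=18^18=0
after sll $t7, $t7, 2: $t7=0<<2=0
after add $t5, $t5, 4: $t5=112+4=116
after add $t3, $t3, 1: $t3=5+1=6
cmp $t3, 6  (cmp 6,6)
bne top: not taken
after add $t7, $t7, $t4: $t7=0+18=18
sw $t4, (104) → M[104]=18
halt.
Total executed instructions: 43.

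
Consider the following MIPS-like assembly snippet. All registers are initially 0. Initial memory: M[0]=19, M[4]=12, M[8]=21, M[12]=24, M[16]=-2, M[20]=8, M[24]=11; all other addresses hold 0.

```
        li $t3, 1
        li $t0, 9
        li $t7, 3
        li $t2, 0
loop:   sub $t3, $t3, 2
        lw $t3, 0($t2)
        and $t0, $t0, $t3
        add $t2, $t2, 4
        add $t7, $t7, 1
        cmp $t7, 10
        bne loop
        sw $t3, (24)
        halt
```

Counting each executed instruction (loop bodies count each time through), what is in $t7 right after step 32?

7

after li $t3, 1: $t3=1
after li $t0, 9: $t0=9
after li $t7, 3: $t7=3
after li $t2, 0: $t2=0
after sub $t3, $t3, 2: $t3=1-2=-1
after lw $t3, 0($t2): $t3=M[0]=19
after and $t0, $t0, $t3: $t0=9&19=1
after add $t2, $t2, 4: $t2=0+4=4
after add $t7, $t7, 1: $t7=3+1=4
cmp $t7, 10  (cmp 4,10)
bne loop: taken
after sub $t3, $t3, 2: $t3=19-2=17
after lw $t3, 0($t2): $t3=M[4]=12
after and $t0, $t0, $t3: $t0=1&12=0
after add $t2, $t2, 4: $t2=4+4=8
after add $t7, $t7, 1: $t7=4+1=5
cmp $t7, 10  (cmp 5,10)
bne loop: taken
after sub $t3, $t3, 2: $t3=12-2=10
after lw $t3, 0($t2): $t3=M[8]=21
after and $t0, $t0, $t3: $t0=0&21=0
after add $t2, $t2, 4: $t2=8+4=12
after add $t7, $t7, 1: $t7=5+1=6
cmp $t7, 10  (cmp 6,10)
bne loop: taken
after sub $t3, $t3, 2: $t3=21-2=19
after lw $t3, 0($t2): $t3=M[12]=24
after and $t0, $t0, $t3: $t0=0&24=0
after add $t2, $t2, 4: $t2=12+4=16
after add $t7, $t7, 1: $t7=6+1=7
cmp $t7, 10  (cmp 7,10)
bne loop: taken
After step 32: $t7 = 7.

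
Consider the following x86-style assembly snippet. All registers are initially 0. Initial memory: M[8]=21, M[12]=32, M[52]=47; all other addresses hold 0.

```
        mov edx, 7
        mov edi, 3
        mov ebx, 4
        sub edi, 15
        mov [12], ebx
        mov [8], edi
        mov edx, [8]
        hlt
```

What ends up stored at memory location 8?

-12

after mov edx, 7: edx=7
after mov edi, 3: edi=3
after mov ebx, 4: ebx=4
after sub edi, 15: edi=3-15=-12
mov [12], ebx → M[12]=4
mov [8], edi → M[8]=-12
after mov edx, [8]: edx=M[8]=-12
halt.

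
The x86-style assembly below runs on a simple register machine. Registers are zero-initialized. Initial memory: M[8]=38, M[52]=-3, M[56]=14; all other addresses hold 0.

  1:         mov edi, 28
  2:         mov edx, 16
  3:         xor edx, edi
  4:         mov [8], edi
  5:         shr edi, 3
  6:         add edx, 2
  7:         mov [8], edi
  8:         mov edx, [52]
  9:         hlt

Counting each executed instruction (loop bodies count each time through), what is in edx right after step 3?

12

mov edi, 28 → edi=28
mov edx, 16 → edx=16
xor edx, edi → edx=16^28=12
After step 3: edx = 12.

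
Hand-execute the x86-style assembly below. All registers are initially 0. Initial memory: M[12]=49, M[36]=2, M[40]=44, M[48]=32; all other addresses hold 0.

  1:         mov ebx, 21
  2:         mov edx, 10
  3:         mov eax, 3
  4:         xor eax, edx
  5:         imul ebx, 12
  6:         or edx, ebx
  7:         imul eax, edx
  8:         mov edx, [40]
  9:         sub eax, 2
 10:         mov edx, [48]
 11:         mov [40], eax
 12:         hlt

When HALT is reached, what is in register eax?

2284

ebx=21
edx=10
eax=3
eax=3^10=9
ebx=21*12=252
edx=10|252=254
eax=9*254=2286
edx=M[40]=44
eax=2286-2=2284
edx=M[48]=32
mov [40], eax → M[40]=2284
halt.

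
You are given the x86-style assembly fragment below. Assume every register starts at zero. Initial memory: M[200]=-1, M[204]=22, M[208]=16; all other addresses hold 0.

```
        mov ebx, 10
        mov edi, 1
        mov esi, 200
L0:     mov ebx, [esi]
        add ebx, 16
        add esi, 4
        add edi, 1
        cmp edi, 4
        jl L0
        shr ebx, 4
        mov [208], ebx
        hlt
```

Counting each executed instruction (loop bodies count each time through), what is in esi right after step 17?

208

after mov ebx, 10: ebx=10
after mov edi, 1: edi=1
after mov esi, 200: esi=200
after mov ebx, [esi]: ebx=M[200]=-1
after add ebx, 16: ebx=(-1)+16=15
after add esi, 4: esi=200+4=204
after add edi, 1: edi=1+1=2
cmp edi, 4  (cmp 2,4)
jl L0: taken
after mov ebx, [esi]: ebx=M[204]=22
after add ebx, 16: ebx=22+16=38
after add esi, 4: esi=204+4=208
after add edi, 1: edi=2+1=3
cmp edi, 4  (cmp 3,4)
jl L0: taken
after mov ebx, [esi]: ebx=M[208]=16
after add ebx, 16: ebx=16+16=32
After step 17: esi = 208.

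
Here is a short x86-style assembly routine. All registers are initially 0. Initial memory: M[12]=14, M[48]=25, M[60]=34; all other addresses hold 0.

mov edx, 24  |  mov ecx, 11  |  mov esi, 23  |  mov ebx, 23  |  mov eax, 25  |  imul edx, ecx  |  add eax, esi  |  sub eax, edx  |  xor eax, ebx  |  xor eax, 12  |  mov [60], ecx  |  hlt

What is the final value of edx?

edx=24
ecx=11
esi=23
ebx=23
eax=25
edx=24*11=264
eax=25+23=48
eax=48-264=-216
eax=(-216)^23=-193
eax=(-193)^12=-205
mov [60], ecx → M[60]=11
halt.

264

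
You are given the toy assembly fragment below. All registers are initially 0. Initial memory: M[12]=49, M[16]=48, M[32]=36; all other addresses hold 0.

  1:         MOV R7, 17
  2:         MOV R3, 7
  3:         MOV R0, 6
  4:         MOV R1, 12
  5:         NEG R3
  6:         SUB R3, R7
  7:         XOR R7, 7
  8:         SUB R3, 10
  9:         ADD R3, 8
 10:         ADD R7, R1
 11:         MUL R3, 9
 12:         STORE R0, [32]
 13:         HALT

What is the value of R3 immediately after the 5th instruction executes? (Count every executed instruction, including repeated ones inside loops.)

MOV R7, 17 → R7=17
MOV R3, 7 → R3=7
MOV R0, 6 → R0=6
MOV R1, 12 → R1=12
NEG R3 → R3=-(7)=-7
After step 5: R3 = -7.

-7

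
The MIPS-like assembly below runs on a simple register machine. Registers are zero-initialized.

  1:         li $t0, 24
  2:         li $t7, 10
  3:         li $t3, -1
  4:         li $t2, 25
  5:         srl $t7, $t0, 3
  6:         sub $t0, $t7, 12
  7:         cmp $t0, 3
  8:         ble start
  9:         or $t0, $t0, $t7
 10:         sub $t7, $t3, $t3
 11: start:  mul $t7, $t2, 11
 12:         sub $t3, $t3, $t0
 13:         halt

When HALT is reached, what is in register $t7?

275

after li $t0, 24: $t0=24
after li $t7, 10: $t7=10
after li $t3, -1: $t3=-1
after li $t2, 25: $t2=25
after srl $t7, $t0, 3: $t7=24>>3=3
after sub $t0, $t7, 12: $t0=3-12=-9
cmp $t0, 3  (cmp -9,3)
ble start: taken
after mul $t7, $t2, 11: $t7=25*11=275
after sub $t3, $t3, $t0: $t3=(-1)-(-9)=8
halt.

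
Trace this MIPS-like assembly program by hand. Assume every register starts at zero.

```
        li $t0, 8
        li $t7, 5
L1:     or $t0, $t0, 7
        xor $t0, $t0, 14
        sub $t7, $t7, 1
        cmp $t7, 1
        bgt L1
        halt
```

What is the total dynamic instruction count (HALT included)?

$t0=8
$t7=5
$t0=8|7=15
$t0=15^14=1
$t7=5-1=4
cmp $t7, 1  (cmp 4,1)
bgt L1: taken
$t0=1|7=7
$t0=7^14=9
$t7=4-1=3
cmp $t7, 1  (cmp 3,1)
bgt L1: taken
$t0=9|7=15
$t0=15^14=1
$t7=3-1=2
cmp $t7, 1  (cmp 2,1)
bgt L1: taken
$t0=1|7=7
$t0=7^14=9
$t7=2-1=1
cmp $t7, 1  (cmp 1,1)
bgt L1: not taken
halt.
Total executed instructions: 23.

23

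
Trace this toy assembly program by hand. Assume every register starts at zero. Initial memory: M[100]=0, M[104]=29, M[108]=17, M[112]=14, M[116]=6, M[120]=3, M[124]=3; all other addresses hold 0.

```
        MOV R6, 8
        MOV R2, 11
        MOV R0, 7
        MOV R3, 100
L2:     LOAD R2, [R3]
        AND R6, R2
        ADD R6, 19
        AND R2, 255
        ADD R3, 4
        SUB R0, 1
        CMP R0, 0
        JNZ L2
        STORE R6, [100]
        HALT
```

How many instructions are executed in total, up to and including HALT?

62

R6=8
R2=11
R0=7
R3=100
R2=M[100]=0
R6=8&0=0
R6=0+19=19
R2=0&255=0
R3=100+4=104
R0=7-1=6
CMP R0, 0  (cmp 6,0)
JNZ L2: taken
R2=M[104]=29
R6=19&29=17
R6=17+19=36
R2=29&255=29
R3=104+4=108
R0=6-1=5
CMP R0, 0  (cmp 5,0)
JNZ L2: taken
R2=M[108]=17
R6=36&17=0
R6=0+19=19
R2=17&255=17
R3=108+4=112
R0=5-1=4
CMP R0, 0  (cmp 4,0)
JNZ L2: taken
R2=M[112]=14
R6=19&14=2
R6=2+19=21
R2=14&255=14
R3=112+4=116
R0=4-1=3
CMP R0, 0  (cmp 3,0)
JNZ L2: taken
R2=M[116]=6
R6=21&6=4
R6=4+19=23
R2=6&255=6
R3=116+4=120
R0=3-1=2
CMP R0, 0  (cmp 2,0)
JNZ L2: taken
R2=M[120]=3
R6=23&3=3
R6=3+19=22
R2=3&255=3
R3=120+4=124
R0=2-1=1
CMP R0, 0  (cmp 1,0)
JNZ L2: taken
R2=M[124]=3
R6=22&3=2
R6=2+19=21
R2=3&255=3
R3=124+4=128
R0=1-1=0
CMP R0, 0  (cmp 0,0)
JNZ L2: not taken
STORE R6, [100] → M[100]=21
halt.
Total executed instructions: 62.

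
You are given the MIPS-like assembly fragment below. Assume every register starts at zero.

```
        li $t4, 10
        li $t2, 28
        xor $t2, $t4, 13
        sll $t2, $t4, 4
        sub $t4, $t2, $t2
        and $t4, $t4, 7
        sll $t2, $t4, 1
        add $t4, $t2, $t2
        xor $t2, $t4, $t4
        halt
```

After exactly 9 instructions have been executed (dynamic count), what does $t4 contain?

0

li $t4, 10 → $t4=10
li $t2, 28 → $t2=28
xor $t2, $t4, 13 → $t2=10^13=7
sll $t2, $t4, 4 → $t2=10<<4=160
sub $t4, $t2, $t2 → $t4=160-160=0
and $t4, $t4, 7 → $t4=0&7=0
sll $t2, $t4, 1 → $t2=0<<1=0
add $t4, $t2, $t2 → $t4=0+0=0
xor $t2, $t4, $t4 → $t2=0^0=0
After step 9: $t4 = 0.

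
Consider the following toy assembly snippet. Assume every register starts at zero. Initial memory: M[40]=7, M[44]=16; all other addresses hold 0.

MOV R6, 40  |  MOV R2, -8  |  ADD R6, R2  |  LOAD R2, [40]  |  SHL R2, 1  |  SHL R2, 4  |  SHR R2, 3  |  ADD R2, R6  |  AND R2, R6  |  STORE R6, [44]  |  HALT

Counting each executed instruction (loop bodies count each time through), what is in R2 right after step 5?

MOV R6, 40 → R6=40
MOV R2, -8 → R2=-8
ADD R6, R2 → R6=40+(-8)=32
LOAD R2, [40] → R2=M[40]=7
SHL R2, 1 → R2=7<<1=14
After step 5: R2 = 14.

14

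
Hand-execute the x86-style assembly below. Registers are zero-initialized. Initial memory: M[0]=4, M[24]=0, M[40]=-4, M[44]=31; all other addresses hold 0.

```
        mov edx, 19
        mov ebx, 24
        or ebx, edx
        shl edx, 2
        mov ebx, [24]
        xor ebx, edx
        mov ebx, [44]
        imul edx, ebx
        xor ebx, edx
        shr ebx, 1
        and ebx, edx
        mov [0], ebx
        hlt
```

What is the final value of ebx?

after mov edx, 19: edx=19
after mov ebx, 24: ebx=24
after or ebx, edx: ebx=24|19=27
after shl edx, 2: edx=19<<2=76
after mov ebx, [24]: ebx=M[24]=0
after xor ebx, edx: ebx=0^76=76
after mov ebx, [44]: ebx=M[44]=31
after imul edx, ebx: edx=76*31=2356
after xor ebx, edx: ebx=31^2356=2347
after shr ebx, 1: ebx=2347>>1=1173
after and ebx, edx: ebx=1173&2356=20
mov [0], ebx → M[0]=20
halt.

20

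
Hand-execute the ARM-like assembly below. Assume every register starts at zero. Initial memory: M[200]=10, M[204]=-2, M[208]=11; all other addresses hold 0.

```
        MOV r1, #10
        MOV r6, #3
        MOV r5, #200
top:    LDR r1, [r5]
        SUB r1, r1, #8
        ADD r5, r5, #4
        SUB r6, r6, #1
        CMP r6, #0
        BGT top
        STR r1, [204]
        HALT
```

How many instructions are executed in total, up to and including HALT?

23

after MOV r1, #10: r1=10
after MOV r6, #3: r6=3
after MOV r5, #200: r5=200
after LDR r1, [r5]: r1=M[200]=10
after SUB r1, r1, #8: r1=10-8=2
after ADD r5, r5, #4: r5=200+4=204
after SUB r6, r6, #1: r6=3-1=2
CMP r6, #0  (cmp 2,0)
BGT top: taken
after LDR r1, [r5]: r1=M[204]=-2
after SUB r1, r1, #8: r1=(-2)-8=-10
after ADD r5, r5, #4: r5=204+4=208
after SUB r6, r6, #1: r6=2-1=1
CMP r6, #0  (cmp 1,0)
BGT top: taken
after LDR r1, [r5]: r1=M[208]=11
after SUB r1, r1, #8: r1=11-8=3
after ADD r5, r5, #4: r5=208+4=212
after SUB r6, r6, #1: r6=1-1=0
CMP r6, #0  (cmp 0,0)
BGT top: not taken
STR r1, [204] → M[204]=3
halt.
Total executed instructions: 23.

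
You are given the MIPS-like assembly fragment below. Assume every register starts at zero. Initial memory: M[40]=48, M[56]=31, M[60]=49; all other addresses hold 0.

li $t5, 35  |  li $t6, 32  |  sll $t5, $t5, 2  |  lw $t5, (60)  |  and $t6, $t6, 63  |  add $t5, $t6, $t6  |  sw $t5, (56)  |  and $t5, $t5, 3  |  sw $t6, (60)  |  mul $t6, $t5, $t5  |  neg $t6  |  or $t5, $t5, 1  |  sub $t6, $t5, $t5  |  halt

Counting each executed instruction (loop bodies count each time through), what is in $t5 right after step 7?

64

after li $t5, 35: $t5=35
after li $t6, 32: $t6=32
after sll $t5, $t5, 2: $t5=35<<2=140
after lw $t5, (60): $t5=M[60]=49
after and $t6, $t6, 63: $t6=32&63=32
after add $t5, $t6, $t6: $t5=32+32=64
sw $t5, (56) → M[56]=64
After step 7: $t5 = 64.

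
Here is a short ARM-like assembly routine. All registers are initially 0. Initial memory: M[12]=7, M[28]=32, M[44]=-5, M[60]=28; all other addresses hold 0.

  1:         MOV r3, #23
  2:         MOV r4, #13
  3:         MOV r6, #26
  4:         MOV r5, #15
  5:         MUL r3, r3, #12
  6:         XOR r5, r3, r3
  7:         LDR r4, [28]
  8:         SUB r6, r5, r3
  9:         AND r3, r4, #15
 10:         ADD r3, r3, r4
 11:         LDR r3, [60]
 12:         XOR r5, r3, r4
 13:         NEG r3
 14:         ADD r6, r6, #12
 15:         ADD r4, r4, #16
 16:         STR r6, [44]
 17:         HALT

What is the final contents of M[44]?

-264

MOV r3, #23 → r3=23
MOV r4, #13 → r4=13
MOV r6, #26 → r6=26
MOV r5, #15 → r5=15
MUL r3, r3, #12 → r3=23*12=276
XOR r5, r3, r3 → r5=276^276=0
LDR r4, [28] → r4=M[28]=32
SUB r6, r5, r3 → r6=0-276=-276
AND r3, r4, #15 → r3=32&15=0
ADD r3, r3, r4 → r3=0+32=32
LDR r3, [60] → r3=M[60]=28
XOR r5, r3, r4 → r5=28^32=60
NEG r3 → r3=-(28)=-28
ADD r6, r6, #12 → r6=(-276)+12=-264
ADD r4, r4, #16 → r4=32+16=48
STR r6, [44] → M[44]=-264
halt.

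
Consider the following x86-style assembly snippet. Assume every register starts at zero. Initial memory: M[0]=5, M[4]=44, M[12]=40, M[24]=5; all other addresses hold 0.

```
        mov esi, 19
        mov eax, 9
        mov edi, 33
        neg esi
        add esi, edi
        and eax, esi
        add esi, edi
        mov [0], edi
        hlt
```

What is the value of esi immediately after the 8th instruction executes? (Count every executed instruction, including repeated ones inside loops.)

47

after mov esi, 19: esi=19
after mov eax, 9: eax=9
after mov edi, 33: edi=33
after neg esi: esi=-(19)=-19
after add esi, edi: esi=(-19)+33=14
after and eax, esi: eax=9&14=8
after add esi, edi: esi=14+33=47
mov [0], edi → M[0]=33
After step 8: esi = 47.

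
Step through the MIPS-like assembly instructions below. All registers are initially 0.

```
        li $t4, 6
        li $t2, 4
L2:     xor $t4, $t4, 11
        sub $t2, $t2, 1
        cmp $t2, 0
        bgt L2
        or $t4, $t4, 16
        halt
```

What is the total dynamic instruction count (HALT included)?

20

after li $t4, 6: $t4=6
after li $t2, 4: $t2=4
after xor $t4, $t4, 11: $t4=6^11=13
after sub $t2, $t2, 1: $t2=4-1=3
cmp $t2, 0  (cmp 3,0)
bgt L2: taken
after xor $t4, $t4, 11: $t4=13^11=6
after sub $t2, $t2, 1: $t2=3-1=2
cmp $t2, 0  (cmp 2,0)
bgt L2: taken
after xor $t4, $t4, 11: $t4=6^11=13
after sub $t2, $t2, 1: $t2=2-1=1
cmp $t2, 0  (cmp 1,0)
bgt L2: taken
after xor $t4, $t4, 11: $t4=13^11=6
after sub $t2, $t2, 1: $t2=1-1=0
cmp $t2, 0  (cmp 0,0)
bgt L2: not taken
after or $t4, $t4, 16: $t4=6|16=22
halt.
Total executed instructions: 20.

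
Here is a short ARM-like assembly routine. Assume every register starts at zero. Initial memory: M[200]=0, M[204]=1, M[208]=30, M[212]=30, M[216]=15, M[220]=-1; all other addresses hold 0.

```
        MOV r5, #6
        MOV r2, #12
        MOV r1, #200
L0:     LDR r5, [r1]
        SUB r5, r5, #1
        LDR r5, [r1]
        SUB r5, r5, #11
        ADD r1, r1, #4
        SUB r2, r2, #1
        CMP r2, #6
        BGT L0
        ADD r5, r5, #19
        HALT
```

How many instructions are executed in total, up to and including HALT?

53

after MOV r5, #6: r5=6
after MOV r2, #12: r2=12
after MOV r1, #200: r1=200
after LDR r5, [r1]: r5=M[200]=0
after SUB r5, r5, #1: r5=0-1=-1
after LDR r5, [r1]: r5=M[200]=0
after SUB r5, r5, #11: r5=0-11=-11
after ADD r1, r1, #4: r1=200+4=204
after SUB r2, r2, #1: r2=12-1=11
CMP r2, #6  (cmp 11,6)
BGT L0: taken
after LDR r5, [r1]: r5=M[204]=1
after SUB r5, r5, #1: r5=1-1=0
after LDR r5, [r1]: r5=M[204]=1
after SUB r5, r5, #11: r5=1-11=-10
after ADD r1, r1, #4: r1=204+4=208
after SUB r2, r2, #1: r2=11-1=10
CMP r2, #6  (cmp 10,6)
BGT L0: taken
after LDR r5, [r1]: r5=M[208]=30
after SUB r5, r5, #1: r5=30-1=29
after LDR r5, [r1]: r5=M[208]=30
after SUB r5, r5, #11: r5=30-11=19
after ADD r1, r1, #4: r1=208+4=212
after SUB r2, r2, #1: r2=10-1=9
CMP r2, #6  (cmp 9,6)
BGT L0: taken
after LDR r5, [r1]: r5=M[212]=30
after SUB r5, r5, #1: r5=30-1=29
after LDR r5, [r1]: r5=M[212]=30
after SUB r5, r5, #11: r5=30-11=19
after ADD r1, r1, #4: r1=212+4=216
after SUB r2, r2, #1: r2=9-1=8
CMP r2, #6  (cmp 8,6)
BGT L0: taken
after LDR r5, [r1]: r5=M[216]=15
after SUB r5, r5, #1: r5=15-1=14
after LDR r5, [r1]: r5=M[216]=15
after SUB r5, r5, #11: r5=15-11=4
after ADD r1, r1, #4: r1=216+4=220
after SUB r2, r2, #1: r2=8-1=7
CMP r2, #6  (cmp 7,6)
BGT L0: taken
after LDR r5, [r1]: r5=M[220]=-1
after SUB r5, r5, #1: r5=(-1)-1=-2
after LDR r5, [r1]: r5=M[220]=-1
after SUB r5, r5, #11: r5=(-1)-11=-12
after ADD r1, r1, #4: r1=220+4=224
after SUB r2, r2, #1: r2=7-1=6
CMP r2, #6  (cmp 6,6)
BGT L0: not taken
after ADD r5, r5, #19: r5=(-12)+19=7
halt.
Total executed instructions: 53.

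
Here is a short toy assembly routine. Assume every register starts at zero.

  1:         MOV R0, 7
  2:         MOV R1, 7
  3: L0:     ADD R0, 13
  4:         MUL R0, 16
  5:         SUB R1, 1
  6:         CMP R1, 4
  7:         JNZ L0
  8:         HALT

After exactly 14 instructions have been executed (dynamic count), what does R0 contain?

85456

R0=7
R1=7
R0=7+13=20
R0=20*16=320
R1=7-1=6
CMP R1, 4  (cmp 6,4)
JNZ L0: taken
R0=320+13=333
R0=333*16=5328
R1=6-1=5
CMP R1, 4  (cmp 5,4)
JNZ L0: taken
R0=5328+13=5341
R0=5341*16=85456
After step 14: R0 = 85456.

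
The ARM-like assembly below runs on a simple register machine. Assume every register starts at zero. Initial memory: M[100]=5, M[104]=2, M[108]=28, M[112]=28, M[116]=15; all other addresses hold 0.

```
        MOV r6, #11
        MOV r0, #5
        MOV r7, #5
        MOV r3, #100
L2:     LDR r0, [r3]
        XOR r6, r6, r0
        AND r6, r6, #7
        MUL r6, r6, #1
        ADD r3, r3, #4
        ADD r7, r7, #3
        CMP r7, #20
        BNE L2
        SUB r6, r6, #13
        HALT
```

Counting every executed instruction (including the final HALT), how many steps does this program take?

after MOV r6, #11: r6=11
after MOV r0, #5: r0=5
after MOV r7, #5: r7=5
after MOV r3, #100: r3=100
after LDR r0, [r3]: r0=M[100]=5
after XOR r6, r6, r0: r6=11^5=14
after AND r6, r6, #7: r6=14&7=6
after MUL r6, r6, #1: r6=6*1=6
after ADD r3, r3, #4: r3=100+4=104
after ADD r7, r7, #3: r7=5+3=8
CMP r7, #20  (cmp 8,20)
BNE L2: taken
after LDR r0, [r3]: r0=M[104]=2
after XOR r6, r6, r0: r6=6^2=4
after AND r6, r6, #7: r6=4&7=4
after MUL r6, r6, #1: r6=4*1=4
after ADD r3, r3, #4: r3=104+4=108
after ADD r7, r7, #3: r7=8+3=11
CMP r7, #20  (cmp 11,20)
BNE L2: taken
after LDR r0, [r3]: r0=M[108]=28
after XOR r6, r6, r0: r6=4^28=24
after AND r6, r6, #7: r6=24&7=0
after MUL r6, r6, #1: r6=0*1=0
after ADD r3, r3, #4: r3=108+4=112
after ADD r7, r7, #3: r7=11+3=14
CMP r7, #20  (cmp 14,20)
BNE L2: taken
after LDR r0, [r3]: r0=M[112]=28
after XOR r6, r6, r0: r6=0^28=28
after AND r6, r6, #7: r6=28&7=4
after MUL r6, r6, #1: r6=4*1=4
after ADD r3, r3, #4: r3=112+4=116
after ADD r7, r7, #3: r7=14+3=17
CMP r7, #20  (cmp 17,20)
BNE L2: taken
after LDR r0, [r3]: r0=M[116]=15
after XOR r6, r6, r0: r6=4^15=11
after AND r6, r6, #7: r6=11&7=3
after MUL r6, r6, #1: r6=3*1=3
after ADD r3, r3, #4: r3=116+4=120
after ADD r7, r7, #3: r7=17+3=20
CMP r7, #20  (cmp 20,20)
BNE L2: not taken
after SUB r6, r6, #13: r6=3-13=-10
halt.
Total executed instructions: 46.

46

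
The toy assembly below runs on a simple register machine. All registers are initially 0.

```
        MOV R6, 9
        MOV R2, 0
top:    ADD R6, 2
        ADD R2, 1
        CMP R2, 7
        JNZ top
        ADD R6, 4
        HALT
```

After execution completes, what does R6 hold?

R6=9
R2=0
R6=9+2=11
R2=0+1=1
CMP R2, 7  (cmp 1,7)
JNZ top: taken
R6=11+2=13
R2=1+1=2
CMP R2, 7  (cmp 2,7)
JNZ top: taken
R6=13+2=15
R2=2+1=3
CMP R2, 7  (cmp 3,7)
JNZ top: taken
R6=15+2=17
R2=3+1=4
CMP R2, 7  (cmp 4,7)
JNZ top: taken
R6=17+2=19
R2=4+1=5
CMP R2, 7  (cmp 5,7)
JNZ top: taken
R6=19+2=21
R2=5+1=6
CMP R2, 7  (cmp 6,7)
JNZ top: taken
R6=21+2=23
R2=6+1=7
CMP R2, 7  (cmp 7,7)
JNZ top: not taken
R6=23+4=27
halt.

27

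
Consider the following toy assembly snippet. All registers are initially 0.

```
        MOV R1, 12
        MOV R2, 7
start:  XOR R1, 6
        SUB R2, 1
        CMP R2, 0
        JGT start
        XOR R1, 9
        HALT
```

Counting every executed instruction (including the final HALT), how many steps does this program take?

32

after MOV R1, 12: R1=12
after MOV R2, 7: R2=7
after XOR R1, 6: R1=12^6=10
after SUB R2, 1: R2=7-1=6
CMP R2, 0  (cmp 6,0)
JGT start: taken
after XOR R1, 6: R1=10^6=12
after SUB R2, 1: R2=6-1=5
CMP R2, 0  (cmp 5,0)
JGT start: taken
after XOR R1, 6: R1=12^6=10
after SUB R2, 1: R2=5-1=4
CMP R2, 0  (cmp 4,0)
JGT start: taken
after XOR R1, 6: R1=10^6=12
after SUB R2, 1: R2=4-1=3
CMP R2, 0  (cmp 3,0)
JGT start: taken
after XOR R1, 6: R1=12^6=10
after SUB R2, 1: R2=3-1=2
CMP R2, 0  (cmp 2,0)
JGT start: taken
after XOR R1, 6: R1=10^6=12
after SUB R2, 1: R2=2-1=1
CMP R2, 0  (cmp 1,0)
JGT start: taken
after XOR R1, 6: R1=12^6=10
after SUB R2, 1: R2=1-1=0
CMP R2, 0  (cmp 0,0)
JGT start: not taken
after XOR R1, 9: R1=10^9=3
halt.
Total executed instructions: 32.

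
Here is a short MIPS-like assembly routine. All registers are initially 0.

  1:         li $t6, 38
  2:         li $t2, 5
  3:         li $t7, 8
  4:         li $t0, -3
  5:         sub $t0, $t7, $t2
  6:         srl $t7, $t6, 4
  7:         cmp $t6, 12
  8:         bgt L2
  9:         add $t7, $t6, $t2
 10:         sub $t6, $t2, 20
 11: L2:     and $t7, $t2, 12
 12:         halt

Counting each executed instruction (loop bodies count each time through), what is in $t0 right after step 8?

3

$t6=38
$t2=5
$t7=8
$t0=-3
$t0=8-5=3
$t7=38>>4=2
cmp $t6, 12  (cmp 38,12)
bgt L2: taken
After step 8: $t0 = 3.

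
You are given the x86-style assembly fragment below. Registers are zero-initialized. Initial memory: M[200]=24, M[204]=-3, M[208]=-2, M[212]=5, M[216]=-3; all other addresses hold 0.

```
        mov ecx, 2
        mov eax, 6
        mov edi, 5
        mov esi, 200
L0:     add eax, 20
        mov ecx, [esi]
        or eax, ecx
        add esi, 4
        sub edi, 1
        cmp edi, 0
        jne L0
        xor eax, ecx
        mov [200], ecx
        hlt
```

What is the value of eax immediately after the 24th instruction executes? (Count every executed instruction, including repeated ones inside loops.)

-1

ecx=2
eax=6
edi=5
esi=200
eax=6+20=26
ecx=M[200]=24
eax=26|24=26
esi=200+4=204
edi=5-1=4
cmp edi, 0  (cmp 4,0)
jne L0: taken
eax=26+20=46
ecx=M[204]=-3
eax=46|(-3)=-1
esi=204+4=208
edi=4-1=3
cmp edi, 0  (cmp 3,0)
jne L0: taken
eax=(-1)+20=19
ecx=M[208]=-2
eax=19|(-2)=-1
esi=208+4=212
edi=3-1=2
cmp edi, 0  (cmp 2,0)
After step 24: eax = -1.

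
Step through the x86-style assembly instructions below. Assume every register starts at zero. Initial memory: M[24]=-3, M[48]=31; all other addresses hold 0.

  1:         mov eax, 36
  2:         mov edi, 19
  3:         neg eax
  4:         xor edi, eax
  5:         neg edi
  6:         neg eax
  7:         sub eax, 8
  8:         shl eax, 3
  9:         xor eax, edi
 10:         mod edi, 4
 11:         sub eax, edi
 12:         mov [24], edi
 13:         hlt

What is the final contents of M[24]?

after mov eax, 36: eax=36
after mov edi, 19: edi=19
after neg eax: eax=-(36)=-36
after xor edi, eax: edi=19^(-36)=-49
after neg edi: edi=-(-49)=49
after neg eax: eax=-(-36)=36
after sub eax, 8: eax=36-8=28
after shl eax, 3: eax=28<<3=224
after xor eax, edi: eax=224^49=209
after mod edi, 4: edi=49%4=1
after sub eax, edi: eax=209-1=208
mov [24], edi → M[24]=1
halt.

1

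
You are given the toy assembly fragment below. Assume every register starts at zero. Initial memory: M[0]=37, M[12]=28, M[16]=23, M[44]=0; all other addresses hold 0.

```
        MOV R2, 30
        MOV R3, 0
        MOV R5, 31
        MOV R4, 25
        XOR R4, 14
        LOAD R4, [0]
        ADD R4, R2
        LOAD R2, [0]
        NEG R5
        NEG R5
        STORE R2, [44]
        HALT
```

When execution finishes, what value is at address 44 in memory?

37

R2=30
R3=0
R5=31
R4=25
R4=25^14=23
R4=M[0]=37
R4=37+30=67
R2=M[0]=37
R5=-(31)=-31
R5=-(-31)=31
STORE R2, [44] → M[44]=37
halt.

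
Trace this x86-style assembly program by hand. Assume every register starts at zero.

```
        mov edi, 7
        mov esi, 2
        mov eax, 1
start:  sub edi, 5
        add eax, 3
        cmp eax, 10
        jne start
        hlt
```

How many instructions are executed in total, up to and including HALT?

edi=7
esi=2
eax=1
edi=7-5=2
eax=1+3=4
cmp eax, 10  (cmp 4,10)
jne start: taken
edi=2-5=-3
eax=4+3=7
cmp eax, 10  (cmp 7,10)
jne start: taken
edi=(-3)-5=-8
eax=7+3=10
cmp eax, 10  (cmp 10,10)
jne start: not taken
halt.
Total executed instructions: 16.

16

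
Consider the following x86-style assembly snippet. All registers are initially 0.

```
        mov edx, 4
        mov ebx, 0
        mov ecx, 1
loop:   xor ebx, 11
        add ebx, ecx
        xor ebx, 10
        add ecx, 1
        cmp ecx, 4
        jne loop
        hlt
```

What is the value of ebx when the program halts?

27

after mov edx, 4: edx=4
after mov ebx, 0: ebx=0
after mov ecx, 1: ecx=1
after xor ebx, 11: ebx=0^11=11
after add ebx, ecx: ebx=11+1=12
after xor ebx, 10: ebx=12^10=6
after add ecx, 1: ecx=1+1=2
cmp ecx, 4  (cmp 2,4)
jne loop: taken
after xor ebx, 11: ebx=6^11=13
after add ebx, ecx: ebx=13+2=15
after xor ebx, 10: ebx=15^10=5
after add ecx, 1: ecx=2+1=3
cmp ecx, 4  (cmp 3,4)
jne loop: taken
after xor ebx, 11: ebx=5^11=14
after add ebx, ecx: ebx=14+3=17
after xor ebx, 10: ebx=17^10=27
after add ecx, 1: ecx=3+1=4
cmp ecx, 4  (cmp 4,4)
jne loop: not taken
halt.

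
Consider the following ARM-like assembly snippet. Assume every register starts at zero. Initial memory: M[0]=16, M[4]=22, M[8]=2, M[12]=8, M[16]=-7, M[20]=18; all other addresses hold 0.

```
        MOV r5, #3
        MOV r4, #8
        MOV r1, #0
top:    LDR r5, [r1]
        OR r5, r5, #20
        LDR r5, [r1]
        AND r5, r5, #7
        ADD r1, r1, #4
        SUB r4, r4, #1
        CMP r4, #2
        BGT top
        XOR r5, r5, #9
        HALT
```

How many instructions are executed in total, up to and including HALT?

53

after MOV r5, #3: r5=3
after MOV r4, #8: r4=8
after MOV r1, #0: r1=0
after LDR r5, [r1]: r5=M[0]=16
after OR r5, r5, #20: r5=16|20=20
after LDR r5, [r1]: r5=M[0]=16
after AND r5, r5, #7: r5=16&7=0
after ADD r1, r1, #4: r1=0+4=4
after SUB r4, r4, #1: r4=8-1=7
CMP r4, #2  (cmp 7,2)
BGT top: taken
after LDR r5, [r1]: r5=M[4]=22
after OR r5, r5, #20: r5=22|20=22
after LDR r5, [r1]: r5=M[4]=22
after AND r5, r5, #7: r5=22&7=6
after ADD r1, r1, #4: r1=4+4=8
after SUB r4, r4, #1: r4=7-1=6
CMP r4, #2  (cmp 6,2)
BGT top: taken
after LDR r5, [r1]: r5=M[8]=2
after OR r5, r5, #20: r5=2|20=22
after LDR r5, [r1]: r5=M[8]=2
after AND r5, r5, #7: r5=2&7=2
after ADD r1, r1, #4: r1=8+4=12
after SUB r4, r4, #1: r4=6-1=5
CMP r4, #2  (cmp 5,2)
BGT top: taken
after LDR r5, [r1]: r5=M[12]=8
after OR r5, r5, #20: r5=8|20=28
after LDR r5, [r1]: r5=M[12]=8
after AND r5, r5, #7: r5=8&7=0
after ADD r1, r1, #4: r1=12+4=16
after SUB r4, r4, #1: r4=5-1=4
CMP r4, #2  (cmp 4,2)
BGT top: taken
after LDR r5, [r1]: r5=M[16]=-7
after OR r5, r5, #20: r5=(-7)|20=-3
after LDR r5, [r1]: r5=M[16]=-7
after AND r5, r5, #7: r5=(-7)&7=1
after ADD r1, r1, #4: r1=16+4=20
after SUB r4, r4, #1: r4=4-1=3
CMP r4, #2  (cmp 3,2)
BGT top: taken
after LDR r5, [r1]: r5=M[20]=18
after OR r5, r5, #20: r5=18|20=22
after LDR r5, [r1]: r5=M[20]=18
after AND r5, r5, #7: r5=18&7=2
after ADD r1, r1, #4: r1=20+4=24
after SUB r4, r4, #1: r4=3-1=2
CMP r4, #2  (cmp 2,2)
BGT top: not taken
after XOR r5, r5, #9: r5=2^9=11
halt.
Total executed instructions: 53.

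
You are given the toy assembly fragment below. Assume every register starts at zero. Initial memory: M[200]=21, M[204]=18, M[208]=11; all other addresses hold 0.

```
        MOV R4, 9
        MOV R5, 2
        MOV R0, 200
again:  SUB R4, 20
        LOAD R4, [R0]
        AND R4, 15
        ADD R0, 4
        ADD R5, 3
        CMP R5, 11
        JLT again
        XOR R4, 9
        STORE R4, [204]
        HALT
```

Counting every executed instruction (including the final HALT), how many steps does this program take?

R4=9
R5=2
R0=200
R4=9-20=-11
R4=M[200]=21
R4=21&15=5
R0=200+4=204
R5=2+3=5
CMP R5, 11  (cmp 5,11)
JLT again: taken
R4=5-20=-15
R4=M[204]=18
R4=18&15=2
R0=204+4=208
R5=5+3=8
CMP R5, 11  (cmp 8,11)
JLT again: taken
R4=2-20=-18
R4=M[208]=11
R4=11&15=11
R0=208+4=212
R5=8+3=11
CMP R5, 11  (cmp 11,11)
JLT again: not taken
R4=11^9=2
STORE R4, [204] → M[204]=2
halt.
Total executed instructions: 27.

27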